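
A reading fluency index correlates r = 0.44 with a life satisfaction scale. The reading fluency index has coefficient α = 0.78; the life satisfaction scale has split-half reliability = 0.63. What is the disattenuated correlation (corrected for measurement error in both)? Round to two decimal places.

r_true = r_obs / √(r_xx · r_yy) = 0.44 / √(0.78 × 0.63) = 0.44 / √0.4914 = 0.44 / 0.7010 ≈ 0.63.

0.63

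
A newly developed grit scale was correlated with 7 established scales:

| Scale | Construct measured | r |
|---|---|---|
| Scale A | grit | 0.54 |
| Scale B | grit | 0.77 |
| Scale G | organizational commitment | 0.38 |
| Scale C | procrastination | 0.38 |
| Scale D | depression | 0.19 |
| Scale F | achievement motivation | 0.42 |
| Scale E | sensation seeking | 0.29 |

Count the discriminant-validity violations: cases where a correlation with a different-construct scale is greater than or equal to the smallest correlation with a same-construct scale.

Convergent (same construct = grit): Scale A, Scale B.
Smallest convergent = 0.54. Discriminant values: 0.38, 0.38, 0.19, 0.42, 0.29; count ≥ 0.54 → 0.

0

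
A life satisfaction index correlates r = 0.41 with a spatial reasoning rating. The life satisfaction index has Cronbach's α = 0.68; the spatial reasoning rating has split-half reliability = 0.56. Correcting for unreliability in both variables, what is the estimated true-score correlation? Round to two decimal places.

0.66

r_true = r_obs / √(r_xx · r_yy) = 0.41 / √(0.68 × 0.56) = 0.41 / √0.3808 = 0.41 / 0.6171 ≈ 0.66.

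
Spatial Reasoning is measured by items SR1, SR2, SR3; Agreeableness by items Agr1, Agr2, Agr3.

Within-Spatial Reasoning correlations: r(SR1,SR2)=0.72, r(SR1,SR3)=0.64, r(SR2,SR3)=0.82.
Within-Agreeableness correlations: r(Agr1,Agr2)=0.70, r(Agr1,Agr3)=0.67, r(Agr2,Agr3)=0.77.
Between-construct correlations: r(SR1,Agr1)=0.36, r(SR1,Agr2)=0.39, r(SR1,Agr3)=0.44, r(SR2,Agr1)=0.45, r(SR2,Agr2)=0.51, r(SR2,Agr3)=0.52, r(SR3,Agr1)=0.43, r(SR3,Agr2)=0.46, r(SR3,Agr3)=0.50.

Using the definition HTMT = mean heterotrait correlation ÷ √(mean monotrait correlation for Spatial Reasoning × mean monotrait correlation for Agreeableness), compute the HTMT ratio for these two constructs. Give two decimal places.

0.63

Mean between = 4.06/9 = 0.4511.
Mean within-SR = 2.18/3 = 0.7267; mean within-Agr = 2.14/3 = 0.7133.
Geometric mean = √(0.7267 × 0.7133) = 0.7200.
HTMT = 0.4511 / 0.7200 = 0.63.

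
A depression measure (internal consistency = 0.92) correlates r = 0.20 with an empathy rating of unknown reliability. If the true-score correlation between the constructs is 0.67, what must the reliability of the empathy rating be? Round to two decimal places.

r_true = r_obs / √(r_xx · r_yy) ⇒ 0.67 = 0.20 / √(0.92 · r_yy).
√(0.92 · r_yy) = 0.20 / 0.67 = 0.2985; 0.92 · r_yy = 0.0891; r_yy = 0.0891 / 0.92 ≈ 0.10.

0.10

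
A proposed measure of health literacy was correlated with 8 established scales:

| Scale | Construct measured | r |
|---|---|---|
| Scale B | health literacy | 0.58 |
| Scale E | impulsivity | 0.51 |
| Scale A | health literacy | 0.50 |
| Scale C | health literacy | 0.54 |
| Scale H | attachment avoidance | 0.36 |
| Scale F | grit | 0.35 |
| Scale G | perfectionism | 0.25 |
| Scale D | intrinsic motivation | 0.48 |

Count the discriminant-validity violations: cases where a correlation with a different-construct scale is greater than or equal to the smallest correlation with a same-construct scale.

Convergent (same construct = health literacy): Scale B, Scale A, Scale C.
Smallest convergent = 0.50. Discriminant values: 0.51, 0.36, 0.35, 0.25, 0.48; count ≥ 0.50 → 1.

1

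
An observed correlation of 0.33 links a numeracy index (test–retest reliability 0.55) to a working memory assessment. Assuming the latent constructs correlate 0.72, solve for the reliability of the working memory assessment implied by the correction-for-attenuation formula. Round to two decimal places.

0.38

r_true = r_obs / √(r_xx · r_yy) ⇒ 0.72 = 0.33 / √(0.55 · r_yy).
√(0.55 · r_yy) = 0.33 / 0.72 = 0.4583; 0.55 · r_yy = 0.2100; r_yy = 0.2100 / 0.55 ≈ 0.38.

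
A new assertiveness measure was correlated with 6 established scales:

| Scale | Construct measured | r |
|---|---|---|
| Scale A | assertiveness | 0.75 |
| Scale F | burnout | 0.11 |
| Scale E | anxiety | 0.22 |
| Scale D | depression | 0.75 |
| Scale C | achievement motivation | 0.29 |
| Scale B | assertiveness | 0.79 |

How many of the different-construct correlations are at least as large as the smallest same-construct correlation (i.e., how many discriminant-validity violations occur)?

1

Convergent (same construct = assertiveness): Scale A, Scale B.
Smallest convergent = 0.75. Discriminant values: 0.11, 0.22, 0.75, 0.29; count ≥ 0.75 → 1.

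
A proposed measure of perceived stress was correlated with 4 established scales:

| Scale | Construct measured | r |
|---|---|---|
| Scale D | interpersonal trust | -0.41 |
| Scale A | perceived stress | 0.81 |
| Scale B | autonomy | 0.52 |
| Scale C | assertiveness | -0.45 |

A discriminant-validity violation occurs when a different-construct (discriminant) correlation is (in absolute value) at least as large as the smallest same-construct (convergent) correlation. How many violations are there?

Convergent (same construct = perceived stress): Scale A.
Smallest convergent = 0.81. Discriminant |r|: 0.41, 0.52, 0.45; count ≥ 0.81 → 0.

0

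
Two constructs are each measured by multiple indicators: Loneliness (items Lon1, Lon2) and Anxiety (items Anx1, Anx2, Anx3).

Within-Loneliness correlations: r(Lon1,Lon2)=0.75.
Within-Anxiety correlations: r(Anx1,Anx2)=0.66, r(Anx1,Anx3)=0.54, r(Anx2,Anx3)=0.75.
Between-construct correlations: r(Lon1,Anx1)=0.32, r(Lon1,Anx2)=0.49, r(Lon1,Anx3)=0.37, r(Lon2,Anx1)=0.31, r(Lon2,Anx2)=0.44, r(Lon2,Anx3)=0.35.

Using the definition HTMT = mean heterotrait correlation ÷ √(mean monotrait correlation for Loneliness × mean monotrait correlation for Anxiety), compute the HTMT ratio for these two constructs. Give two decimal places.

Mean heterotrait r = 2.28/6 = 0.3800.
Mean within-Lon = 0.75/1 = 0.7500; mean within-Anx = 1.95/3 = 0.6500.
Geometric mean = √(0.7500 × 0.6500) = 0.6982.
HTMT = 0.3800 / 0.6982 = 0.54.

0.54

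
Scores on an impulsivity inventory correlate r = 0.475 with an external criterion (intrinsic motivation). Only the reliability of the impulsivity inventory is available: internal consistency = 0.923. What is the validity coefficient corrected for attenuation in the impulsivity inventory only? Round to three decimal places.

Single correction: r_c = r_obs / √r_xx = 0.475 / √0.923 = 0.475 / 0.9607 ≈ 0.494.

0.494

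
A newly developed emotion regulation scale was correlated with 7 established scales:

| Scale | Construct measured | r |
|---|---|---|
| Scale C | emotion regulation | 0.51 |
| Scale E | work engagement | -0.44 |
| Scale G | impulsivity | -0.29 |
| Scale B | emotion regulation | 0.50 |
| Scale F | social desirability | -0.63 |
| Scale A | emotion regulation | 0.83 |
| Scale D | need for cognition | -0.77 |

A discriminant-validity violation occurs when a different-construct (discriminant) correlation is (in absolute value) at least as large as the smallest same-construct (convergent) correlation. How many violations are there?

2

Convergent (same construct = emotion regulation): Scale C, Scale B, Scale A.
Smallest convergent = 0.50. Discriminant |r|: 0.44, 0.29, 0.63, 0.77; count ≥ 0.50 → 2.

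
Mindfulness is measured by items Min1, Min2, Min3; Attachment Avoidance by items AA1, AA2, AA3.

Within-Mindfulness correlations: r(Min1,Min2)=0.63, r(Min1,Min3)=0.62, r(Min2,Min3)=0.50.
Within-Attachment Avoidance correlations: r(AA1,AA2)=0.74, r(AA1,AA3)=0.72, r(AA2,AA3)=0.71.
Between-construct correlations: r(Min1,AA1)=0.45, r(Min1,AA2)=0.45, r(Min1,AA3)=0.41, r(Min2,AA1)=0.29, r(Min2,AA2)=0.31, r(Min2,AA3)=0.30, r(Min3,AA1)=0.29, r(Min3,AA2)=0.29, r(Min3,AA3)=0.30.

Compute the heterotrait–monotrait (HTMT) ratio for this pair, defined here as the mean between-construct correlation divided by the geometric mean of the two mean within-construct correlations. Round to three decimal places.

0.529

Mean heterotrait r = 3.09/9 = 0.3433.
Mean within-Min = 1.75/3 = 0.5833; mean within-AA = 2.17/3 = 0.7233.
Geometric mean = √(0.5833 × 0.7233) = 0.6495.
HTMT = 0.3433 / 0.6495 = 0.529.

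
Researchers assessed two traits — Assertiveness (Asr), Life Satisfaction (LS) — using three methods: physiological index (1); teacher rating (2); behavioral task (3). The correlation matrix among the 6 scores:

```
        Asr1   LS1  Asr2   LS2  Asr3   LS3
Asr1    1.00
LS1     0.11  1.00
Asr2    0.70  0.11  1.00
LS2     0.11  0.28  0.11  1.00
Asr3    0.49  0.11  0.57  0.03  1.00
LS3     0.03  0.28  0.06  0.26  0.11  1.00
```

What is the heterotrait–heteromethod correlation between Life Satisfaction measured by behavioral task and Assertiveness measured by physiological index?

Different traits and methods: r(LS3, Asr1) = 0.03.

0.03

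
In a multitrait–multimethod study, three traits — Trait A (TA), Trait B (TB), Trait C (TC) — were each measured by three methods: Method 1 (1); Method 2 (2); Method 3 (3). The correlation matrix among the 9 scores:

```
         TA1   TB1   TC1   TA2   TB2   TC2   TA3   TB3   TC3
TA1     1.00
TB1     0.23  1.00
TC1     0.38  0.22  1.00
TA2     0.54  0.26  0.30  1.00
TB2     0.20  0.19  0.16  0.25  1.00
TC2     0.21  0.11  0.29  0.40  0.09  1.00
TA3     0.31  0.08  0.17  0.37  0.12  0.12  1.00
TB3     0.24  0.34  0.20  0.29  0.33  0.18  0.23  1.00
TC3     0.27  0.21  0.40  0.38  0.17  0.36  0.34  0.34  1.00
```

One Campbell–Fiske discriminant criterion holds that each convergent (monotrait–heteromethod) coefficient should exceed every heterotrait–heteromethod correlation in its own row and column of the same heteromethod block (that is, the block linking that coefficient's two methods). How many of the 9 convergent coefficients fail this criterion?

Convergent coefficients and their comparison sets:
TA (methods 1·2): 0.54 vs {0.20, 0.26, 0.21, 0.30} → pass.
TA (methods 1·3): 0.31 vs {0.24, 0.08, 0.27, 0.17} → pass.
TA (methods 2·3): 0.37 vs {0.29, 0.12, 0.38, 0.12} → fail.
TB (methods 1·2): 0.19 vs {0.26, 0.20, 0.11, 0.16} → fail.
TB (methods 1·3): 0.34 vs {0.08, 0.24, 0.21, 0.20} → pass.
TB (methods 2·3): 0.33 vs {0.12, 0.29, 0.17, 0.18} → pass.
TC (methods 1·2): 0.29 vs {0.30, 0.21, 0.16, 0.11} → fail.
TC (methods 1·3): 0.40 vs {0.17, 0.27, 0.20, 0.21} → pass.
TC (methods 2·3): 0.36 vs {0.12, 0.38, 0.18, 0.17} → fail.
4 of 9 fail.

4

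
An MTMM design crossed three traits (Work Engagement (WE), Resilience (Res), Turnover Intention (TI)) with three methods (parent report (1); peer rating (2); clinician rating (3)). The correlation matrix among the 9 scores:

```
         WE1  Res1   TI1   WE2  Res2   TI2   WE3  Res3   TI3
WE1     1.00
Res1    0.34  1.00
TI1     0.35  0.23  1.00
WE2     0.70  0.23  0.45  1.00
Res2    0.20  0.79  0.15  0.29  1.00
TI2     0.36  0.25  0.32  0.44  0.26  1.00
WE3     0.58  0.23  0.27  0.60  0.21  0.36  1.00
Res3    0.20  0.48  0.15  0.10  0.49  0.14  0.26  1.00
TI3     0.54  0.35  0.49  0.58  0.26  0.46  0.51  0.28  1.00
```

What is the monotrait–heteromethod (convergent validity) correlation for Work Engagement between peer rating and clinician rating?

0.60

Same trait (WE), different methods: r(WE2, WE3) = 0.60.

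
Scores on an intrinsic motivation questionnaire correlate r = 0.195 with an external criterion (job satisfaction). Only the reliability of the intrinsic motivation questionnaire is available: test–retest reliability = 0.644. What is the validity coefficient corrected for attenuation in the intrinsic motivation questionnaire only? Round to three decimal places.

0.243

Single correction: r_c = r_obs / √r_xx = 0.195 / √0.644 = 0.195 / 0.8025 ≈ 0.243.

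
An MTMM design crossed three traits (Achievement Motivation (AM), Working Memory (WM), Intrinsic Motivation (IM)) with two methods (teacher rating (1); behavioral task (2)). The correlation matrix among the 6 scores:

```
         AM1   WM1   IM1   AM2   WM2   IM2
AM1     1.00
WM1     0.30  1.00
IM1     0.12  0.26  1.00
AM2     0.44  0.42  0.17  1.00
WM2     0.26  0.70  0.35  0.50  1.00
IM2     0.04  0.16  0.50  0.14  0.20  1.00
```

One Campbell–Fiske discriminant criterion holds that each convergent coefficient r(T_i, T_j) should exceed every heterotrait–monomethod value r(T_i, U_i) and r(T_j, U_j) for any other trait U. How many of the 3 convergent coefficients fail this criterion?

Each convergent coefficient versus the relevant comparison correlations:
AM (methods 1·2): 0.44 vs {0.30, 0.50, 0.12, 0.14} → fail.
WM (methods 1·2): 0.70 vs {0.30, 0.50, 0.26, 0.20} → pass.
IM (methods 1·2): 0.50 vs {0.12, 0.14, 0.26, 0.20} → pass.
1 of 3 fail.

1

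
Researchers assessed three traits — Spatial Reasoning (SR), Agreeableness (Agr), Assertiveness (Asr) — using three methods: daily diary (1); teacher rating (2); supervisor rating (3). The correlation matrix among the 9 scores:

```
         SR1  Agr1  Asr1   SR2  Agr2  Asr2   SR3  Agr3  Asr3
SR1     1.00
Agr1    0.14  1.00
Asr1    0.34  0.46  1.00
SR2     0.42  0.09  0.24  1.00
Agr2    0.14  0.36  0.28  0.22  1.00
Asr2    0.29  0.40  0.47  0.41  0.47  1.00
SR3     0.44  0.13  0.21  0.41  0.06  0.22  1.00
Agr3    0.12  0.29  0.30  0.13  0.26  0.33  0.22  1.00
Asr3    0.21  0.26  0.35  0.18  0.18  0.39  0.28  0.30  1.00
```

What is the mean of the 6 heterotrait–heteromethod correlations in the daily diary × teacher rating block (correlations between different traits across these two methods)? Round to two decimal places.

0.24

HTHM values (method 1 × method 2): 0.14, 0.29, 0.09, 0.40, 0.24, 0.28; mean = 1.44/6 = 0.24.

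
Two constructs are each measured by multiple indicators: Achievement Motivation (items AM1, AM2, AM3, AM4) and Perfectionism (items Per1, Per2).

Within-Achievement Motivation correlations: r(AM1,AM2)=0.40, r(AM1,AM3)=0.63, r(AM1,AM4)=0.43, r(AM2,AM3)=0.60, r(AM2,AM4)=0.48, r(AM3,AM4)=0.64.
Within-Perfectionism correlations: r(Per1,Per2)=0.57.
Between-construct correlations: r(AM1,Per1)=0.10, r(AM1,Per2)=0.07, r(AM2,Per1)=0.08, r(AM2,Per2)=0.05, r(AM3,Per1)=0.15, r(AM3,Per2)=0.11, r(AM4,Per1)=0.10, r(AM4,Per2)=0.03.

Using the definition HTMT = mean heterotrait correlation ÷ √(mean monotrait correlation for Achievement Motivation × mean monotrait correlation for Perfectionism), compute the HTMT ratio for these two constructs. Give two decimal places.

0.16

Mean between = 0.69/8 = 0.0863.
Mean within-AM = 3.18/6 = 0.5300; mean within-Per = 0.57/1 = 0.5700.
Geometric mean = √(0.5300 × 0.5700) = 0.5496.
HTMT = 0.0863 / 0.5496 = 0.16.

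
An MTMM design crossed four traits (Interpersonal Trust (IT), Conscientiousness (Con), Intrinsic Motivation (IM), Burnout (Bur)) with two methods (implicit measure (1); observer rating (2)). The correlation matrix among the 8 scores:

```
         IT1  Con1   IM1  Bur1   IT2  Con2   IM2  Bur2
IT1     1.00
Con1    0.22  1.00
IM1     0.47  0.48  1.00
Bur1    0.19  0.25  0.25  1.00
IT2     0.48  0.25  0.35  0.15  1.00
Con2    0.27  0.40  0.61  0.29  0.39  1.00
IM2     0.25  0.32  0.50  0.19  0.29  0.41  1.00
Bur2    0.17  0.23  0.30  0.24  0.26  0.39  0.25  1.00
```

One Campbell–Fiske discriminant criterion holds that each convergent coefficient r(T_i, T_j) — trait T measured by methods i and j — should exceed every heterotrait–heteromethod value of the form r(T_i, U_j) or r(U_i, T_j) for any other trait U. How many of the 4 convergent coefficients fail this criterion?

3

Checking each validity diagonal entry against its comparison values:
IT (methods 1·2): 0.48 vs {0.27, 0.25, 0.25, 0.35, 0.17, 0.15} → pass.
Con (methods 1·2): 0.40 vs {0.25, 0.27, 0.32, 0.61, 0.23, 0.29} → fail.
IM (methods 1·2): 0.50 vs {0.35, 0.25, 0.61, 0.32, 0.30, 0.19} → fail.
Bur (methods 1·2): 0.24 vs {0.15, 0.17, 0.29, 0.23, 0.19, 0.30} → fail.
3 of 4 fail.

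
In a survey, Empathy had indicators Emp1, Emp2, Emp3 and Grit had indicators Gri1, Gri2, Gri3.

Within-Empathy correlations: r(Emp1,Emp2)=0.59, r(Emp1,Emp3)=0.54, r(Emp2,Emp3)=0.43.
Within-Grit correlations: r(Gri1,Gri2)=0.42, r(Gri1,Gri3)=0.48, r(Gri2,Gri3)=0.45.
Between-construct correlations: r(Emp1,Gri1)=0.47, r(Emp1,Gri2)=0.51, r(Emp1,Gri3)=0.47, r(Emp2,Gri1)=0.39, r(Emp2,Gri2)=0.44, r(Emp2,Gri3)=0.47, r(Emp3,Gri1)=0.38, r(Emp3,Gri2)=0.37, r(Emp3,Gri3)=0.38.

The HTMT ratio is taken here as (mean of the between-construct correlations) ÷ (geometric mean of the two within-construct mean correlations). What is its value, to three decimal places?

Mean heterotrait r = 3.88/9 = 0.4311.
Mean within-Emp = 1.56/3 = 0.5200; mean within-Gri = 1.35/3 = 0.4500.
Geometric mean = √(0.5200 × 0.4500) = 0.4837.
HTMT = 0.4311 / 0.4837 = 0.891.

0.891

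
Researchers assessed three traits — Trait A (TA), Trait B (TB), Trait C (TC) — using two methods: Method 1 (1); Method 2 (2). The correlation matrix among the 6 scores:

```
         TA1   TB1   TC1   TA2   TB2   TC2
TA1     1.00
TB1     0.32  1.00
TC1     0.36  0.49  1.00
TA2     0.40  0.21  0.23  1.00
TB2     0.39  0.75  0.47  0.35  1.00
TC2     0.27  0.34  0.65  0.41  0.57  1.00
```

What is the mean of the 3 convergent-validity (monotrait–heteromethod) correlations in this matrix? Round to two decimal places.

0.60

Convergent values: 0.40, 0.75, 0.65; mean = 1.80/3 = 0.60.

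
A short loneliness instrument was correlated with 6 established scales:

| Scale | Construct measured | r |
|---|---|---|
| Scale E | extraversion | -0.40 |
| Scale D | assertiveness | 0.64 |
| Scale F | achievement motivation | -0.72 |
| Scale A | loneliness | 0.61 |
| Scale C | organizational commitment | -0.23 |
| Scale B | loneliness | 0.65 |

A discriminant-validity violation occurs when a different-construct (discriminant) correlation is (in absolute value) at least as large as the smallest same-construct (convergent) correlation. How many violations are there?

2

Convergent (same construct = loneliness): Scale A, Scale B.
Smallest convergent = 0.61. Discriminant |r|: 0.40, 0.64, 0.72, 0.23; count ≥ 0.61 → 2.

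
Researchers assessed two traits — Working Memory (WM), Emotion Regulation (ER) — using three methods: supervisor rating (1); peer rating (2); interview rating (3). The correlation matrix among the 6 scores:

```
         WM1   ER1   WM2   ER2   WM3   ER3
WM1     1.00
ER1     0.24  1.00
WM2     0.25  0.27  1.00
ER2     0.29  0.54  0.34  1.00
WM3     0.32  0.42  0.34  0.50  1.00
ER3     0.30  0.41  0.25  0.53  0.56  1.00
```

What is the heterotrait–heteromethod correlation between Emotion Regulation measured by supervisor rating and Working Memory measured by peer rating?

Different traits and methods: r(ER1, WM2) = 0.27.

0.27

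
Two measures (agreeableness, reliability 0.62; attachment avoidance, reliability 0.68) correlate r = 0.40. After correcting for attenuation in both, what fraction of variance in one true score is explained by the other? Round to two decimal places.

Disattenuated r = 0.40 / √(0.62 × 0.68) = 0.40 / 0.6493 = 0.6160.
Shared true-score variance = 0.6160² = 0.3795 ≈ 0.38.

0.38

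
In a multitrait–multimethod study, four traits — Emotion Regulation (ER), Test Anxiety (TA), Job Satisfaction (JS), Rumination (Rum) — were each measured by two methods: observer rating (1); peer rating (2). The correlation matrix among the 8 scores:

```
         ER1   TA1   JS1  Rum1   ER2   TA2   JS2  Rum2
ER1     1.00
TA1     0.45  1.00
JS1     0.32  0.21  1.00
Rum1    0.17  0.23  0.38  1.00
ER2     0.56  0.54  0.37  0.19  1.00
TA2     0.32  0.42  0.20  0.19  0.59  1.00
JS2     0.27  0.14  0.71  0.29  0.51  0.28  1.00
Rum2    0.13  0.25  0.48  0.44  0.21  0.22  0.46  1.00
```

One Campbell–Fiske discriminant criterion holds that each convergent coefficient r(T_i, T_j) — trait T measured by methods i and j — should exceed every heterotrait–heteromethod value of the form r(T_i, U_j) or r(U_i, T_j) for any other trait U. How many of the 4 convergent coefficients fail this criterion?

2

Convergent coefficients and their comparison sets:
ER (methods 1·2): 0.56 vs {0.32, 0.54, 0.27, 0.37, 0.13, 0.19} → pass.
TA (methods 1·2): 0.42 vs {0.54, 0.32, 0.14, 0.20, 0.25, 0.19} → fail.
JS (methods 1·2): 0.71 vs {0.37, 0.27, 0.20, 0.14, 0.48, 0.29} → pass.
Rum (methods 1·2): 0.44 vs {0.19, 0.13, 0.19, 0.25, 0.29, 0.48} → fail.
2 of 4 fail.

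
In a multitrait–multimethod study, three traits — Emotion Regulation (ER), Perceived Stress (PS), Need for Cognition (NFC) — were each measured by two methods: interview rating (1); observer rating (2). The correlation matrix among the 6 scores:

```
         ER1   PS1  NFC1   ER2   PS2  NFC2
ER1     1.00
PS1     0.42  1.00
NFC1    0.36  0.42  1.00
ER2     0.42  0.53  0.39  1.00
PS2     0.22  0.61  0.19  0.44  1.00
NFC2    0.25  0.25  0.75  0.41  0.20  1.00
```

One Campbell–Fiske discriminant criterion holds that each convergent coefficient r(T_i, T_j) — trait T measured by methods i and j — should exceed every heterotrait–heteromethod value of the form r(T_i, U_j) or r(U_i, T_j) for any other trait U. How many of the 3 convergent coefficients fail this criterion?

Convergent coefficients and their comparison sets:
ER (methods 1·2): 0.42 vs {0.22, 0.53, 0.25, 0.39} → fail.
PS (methods 1·2): 0.61 vs {0.53, 0.22, 0.25, 0.19} → pass.
NFC (methods 1·2): 0.75 vs {0.39, 0.25, 0.19, 0.25} → pass.
1 of 3 fail.

1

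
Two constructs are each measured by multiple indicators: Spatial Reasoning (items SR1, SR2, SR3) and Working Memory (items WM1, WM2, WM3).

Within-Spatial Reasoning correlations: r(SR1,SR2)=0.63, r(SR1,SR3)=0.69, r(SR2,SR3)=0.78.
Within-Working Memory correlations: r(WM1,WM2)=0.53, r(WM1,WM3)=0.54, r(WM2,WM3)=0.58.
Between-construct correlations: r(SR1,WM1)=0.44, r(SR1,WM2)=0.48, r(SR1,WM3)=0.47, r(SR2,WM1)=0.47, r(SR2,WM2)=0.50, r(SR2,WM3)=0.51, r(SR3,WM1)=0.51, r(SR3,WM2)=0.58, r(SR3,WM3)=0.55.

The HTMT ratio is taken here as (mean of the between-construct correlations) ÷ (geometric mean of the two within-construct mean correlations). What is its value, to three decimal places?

Mean between = 4.51/9 = 0.5011.
Mean within-SR = 2.10/3 = 0.7000; mean within-WM = 1.65/3 = 0.5500.
Geometric mean = √(0.7000 × 0.5500) = 0.6205.
HTMT = 0.5011 / 0.6205 = 0.808.

0.808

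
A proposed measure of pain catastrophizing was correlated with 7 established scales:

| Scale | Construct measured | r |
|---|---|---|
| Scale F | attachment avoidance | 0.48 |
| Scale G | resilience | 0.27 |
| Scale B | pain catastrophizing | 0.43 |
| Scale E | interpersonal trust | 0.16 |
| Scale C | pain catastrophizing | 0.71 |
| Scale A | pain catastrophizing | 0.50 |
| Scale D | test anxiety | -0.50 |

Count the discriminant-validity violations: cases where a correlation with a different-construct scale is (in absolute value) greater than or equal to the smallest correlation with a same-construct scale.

Convergent (same construct = pain catastrophizing): Scale B, Scale C, Scale A.
Smallest convergent = 0.43. Discriminant |r|: 0.48, 0.27, 0.16, 0.50; count ≥ 0.43 → 2.

2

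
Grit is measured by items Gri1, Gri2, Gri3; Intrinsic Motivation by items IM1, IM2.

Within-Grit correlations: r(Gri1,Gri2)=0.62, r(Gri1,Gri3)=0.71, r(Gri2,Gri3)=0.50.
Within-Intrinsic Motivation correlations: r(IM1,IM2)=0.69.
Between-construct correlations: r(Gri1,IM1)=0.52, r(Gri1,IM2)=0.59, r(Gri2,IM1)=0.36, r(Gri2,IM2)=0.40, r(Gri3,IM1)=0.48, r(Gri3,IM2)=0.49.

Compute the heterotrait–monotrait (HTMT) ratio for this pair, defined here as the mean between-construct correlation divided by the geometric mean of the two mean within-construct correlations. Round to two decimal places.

Mean heterotrait r = 2.84/6 = 0.4733.
Mean within-Gri = 1.83/3 = 0.6100; mean within-IM = 0.69/1 = 0.6900.
Geometric mean = √(0.6100 × 0.6900) = 0.6488.
HTMT = 0.4733 / 0.6488 = 0.73.

0.73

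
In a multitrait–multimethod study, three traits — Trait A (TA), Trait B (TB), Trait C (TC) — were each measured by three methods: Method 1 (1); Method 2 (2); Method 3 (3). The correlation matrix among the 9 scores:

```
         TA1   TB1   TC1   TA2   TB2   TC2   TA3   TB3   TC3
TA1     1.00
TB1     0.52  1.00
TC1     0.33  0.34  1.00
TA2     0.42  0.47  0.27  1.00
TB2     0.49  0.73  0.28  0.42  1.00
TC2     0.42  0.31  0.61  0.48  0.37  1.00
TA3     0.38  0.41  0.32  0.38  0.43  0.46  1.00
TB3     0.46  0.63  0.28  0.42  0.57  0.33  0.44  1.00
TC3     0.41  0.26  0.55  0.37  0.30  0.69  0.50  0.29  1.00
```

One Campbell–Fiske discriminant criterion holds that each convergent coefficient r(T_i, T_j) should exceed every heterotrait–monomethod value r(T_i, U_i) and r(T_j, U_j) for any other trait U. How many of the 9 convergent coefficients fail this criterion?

3

Each convergent coefficient versus the relevant comparison correlations:
TA (methods 1·2): 0.42 vs {0.52, 0.42, 0.33, 0.48} → fail.
TA (methods 1·3): 0.38 vs {0.52, 0.44, 0.33, 0.50} → fail.
TA (methods 2·3): 0.38 vs {0.42, 0.44, 0.48, 0.50} → fail.
TB (methods 1·2): 0.73 vs {0.52, 0.42, 0.34, 0.37} → pass.
TB (methods 1·3): 0.63 vs {0.52, 0.44, 0.34, 0.29} → pass.
TB (methods 2·3): 0.57 vs {0.42, 0.44, 0.37, 0.29} → pass.
TC (methods 1·2): 0.61 vs {0.33, 0.48, 0.34, 0.37} → pass.
TC (methods 1·3): 0.55 vs {0.33, 0.50, 0.34, 0.29} → pass.
TC (methods 2·3): 0.69 vs {0.48, 0.50, 0.37, 0.29} → pass.
3 of 9 fail.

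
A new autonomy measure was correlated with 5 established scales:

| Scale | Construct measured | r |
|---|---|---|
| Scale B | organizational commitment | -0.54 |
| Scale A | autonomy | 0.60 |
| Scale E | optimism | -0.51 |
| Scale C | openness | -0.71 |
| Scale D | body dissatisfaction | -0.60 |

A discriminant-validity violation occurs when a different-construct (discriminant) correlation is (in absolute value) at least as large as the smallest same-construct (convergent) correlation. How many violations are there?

Convergent (same construct = autonomy): Scale A.
Smallest convergent = 0.60. Discriminant |r|: 0.54, 0.51, 0.71, 0.60; count ≥ 0.60 → 2.

2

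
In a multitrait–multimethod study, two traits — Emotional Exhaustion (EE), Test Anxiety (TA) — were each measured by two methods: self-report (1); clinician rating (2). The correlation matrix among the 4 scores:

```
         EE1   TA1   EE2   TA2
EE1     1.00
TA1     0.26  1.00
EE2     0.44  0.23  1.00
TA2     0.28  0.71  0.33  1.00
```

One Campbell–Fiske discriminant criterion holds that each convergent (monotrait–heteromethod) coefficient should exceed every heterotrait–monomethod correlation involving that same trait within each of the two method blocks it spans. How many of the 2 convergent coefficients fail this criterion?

Each convergent coefficient versus the relevant comparison correlations:
EE (methods 1·2): 0.44 vs {0.26, 0.33} → pass.
TA (methods 1·2): 0.71 vs {0.26, 0.33} → pass.
0 of 2 fail.

0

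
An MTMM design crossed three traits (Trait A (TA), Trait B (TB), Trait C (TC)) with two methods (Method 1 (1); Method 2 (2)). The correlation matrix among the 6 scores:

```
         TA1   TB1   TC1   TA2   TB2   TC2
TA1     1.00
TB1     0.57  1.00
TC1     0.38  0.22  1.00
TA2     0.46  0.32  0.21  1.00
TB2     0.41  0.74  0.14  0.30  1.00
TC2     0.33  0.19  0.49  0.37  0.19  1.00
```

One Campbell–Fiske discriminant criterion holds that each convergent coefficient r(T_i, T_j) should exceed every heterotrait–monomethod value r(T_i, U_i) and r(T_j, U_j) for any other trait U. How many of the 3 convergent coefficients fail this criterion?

1

Each convergent coefficient versus the relevant comparison correlations:
TA (methods 1·2): 0.46 vs {0.57, 0.30, 0.38, 0.37} → fail.
TB (methods 1·2): 0.74 vs {0.57, 0.30, 0.22, 0.19} → pass.
TC (methods 1·2): 0.49 vs {0.38, 0.37, 0.22, 0.19} → pass.
1 of 3 fail.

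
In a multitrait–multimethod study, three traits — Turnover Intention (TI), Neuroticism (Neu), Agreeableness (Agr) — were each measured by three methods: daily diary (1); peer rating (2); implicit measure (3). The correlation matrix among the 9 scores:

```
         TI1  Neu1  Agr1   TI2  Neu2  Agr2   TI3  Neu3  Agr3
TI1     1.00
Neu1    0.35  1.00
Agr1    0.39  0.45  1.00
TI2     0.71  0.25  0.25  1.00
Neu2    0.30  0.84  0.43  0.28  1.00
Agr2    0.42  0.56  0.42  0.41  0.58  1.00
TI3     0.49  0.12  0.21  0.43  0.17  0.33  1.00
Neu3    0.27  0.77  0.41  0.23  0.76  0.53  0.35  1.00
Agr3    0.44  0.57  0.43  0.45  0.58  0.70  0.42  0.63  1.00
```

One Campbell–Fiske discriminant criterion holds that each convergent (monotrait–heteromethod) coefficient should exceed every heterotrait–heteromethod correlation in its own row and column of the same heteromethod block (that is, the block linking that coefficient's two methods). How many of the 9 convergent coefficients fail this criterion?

3

Convergent coefficients and their comparison sets:
TI (methods 1·2): 0.71 vs {0.30, 0.25, 0.42, 0.25} → pass.
TI (methods 1·3): 0.49 vs {0.27, 0.12, 0.44, 0.21} → pass.
TI (methods 2·3): 0.43 vs {0.23, 0.17, 0.45, 0.33} → fail.
Neu (methods 1·2): 0.84 vs {0.25, 0.30, 0.56, 0.43} → pass.
Neu (methods 1·3): 0.77 vs {0.12, 0.27, 0.57, 0.41} → pass.
Neu (methods 2·3): 0.76 vs {0.17, 0.23, 0.58, 0.53} → pass.
Agr (methods 1·2): 0.42 vs {0.25, 0.42, 0.43, 0.56} → fail.
Agr (methods 1·3): 0.43 vs {0.21, 0.44, 0.41, 0.57} → fail.
Agr (methods 2·3): 0.70 vs {0.33, 0.45, 0.53, 0.58} → pass.
3 of 9 fail.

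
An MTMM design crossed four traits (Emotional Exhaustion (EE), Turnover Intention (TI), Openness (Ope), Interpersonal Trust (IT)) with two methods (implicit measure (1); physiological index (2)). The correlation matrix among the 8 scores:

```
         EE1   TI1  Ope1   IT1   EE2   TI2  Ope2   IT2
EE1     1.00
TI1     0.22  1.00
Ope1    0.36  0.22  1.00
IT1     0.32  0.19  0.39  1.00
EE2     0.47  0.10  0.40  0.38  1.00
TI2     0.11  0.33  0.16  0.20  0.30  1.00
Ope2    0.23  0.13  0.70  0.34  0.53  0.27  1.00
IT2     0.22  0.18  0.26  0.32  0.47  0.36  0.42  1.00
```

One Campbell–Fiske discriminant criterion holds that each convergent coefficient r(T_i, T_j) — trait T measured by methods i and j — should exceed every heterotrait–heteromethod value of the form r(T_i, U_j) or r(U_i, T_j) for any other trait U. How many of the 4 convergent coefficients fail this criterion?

Each convergent coefficient versus the relevant comparison correlations:
EE (methods 1·2): 0.47 vs {0.11, 0.10, 0.23, 0.40, 0.22, 0.38} → pass.
TI (methods 1·2): 0.33 vs {0.10, 0.11, 0.13, 0.16, 0.18, 0.20} → pass.
Ope (methods 1·2): 0.70 vs {0.40, 0.23, 0.16, 0.13, 0.26, 0.34} → pass.
IT (methods 1·2): 0.32 vs {0.38, 0.22, 0.20, 0.18, 0.34, 0.26} → fail.
1 of 4 fail.

1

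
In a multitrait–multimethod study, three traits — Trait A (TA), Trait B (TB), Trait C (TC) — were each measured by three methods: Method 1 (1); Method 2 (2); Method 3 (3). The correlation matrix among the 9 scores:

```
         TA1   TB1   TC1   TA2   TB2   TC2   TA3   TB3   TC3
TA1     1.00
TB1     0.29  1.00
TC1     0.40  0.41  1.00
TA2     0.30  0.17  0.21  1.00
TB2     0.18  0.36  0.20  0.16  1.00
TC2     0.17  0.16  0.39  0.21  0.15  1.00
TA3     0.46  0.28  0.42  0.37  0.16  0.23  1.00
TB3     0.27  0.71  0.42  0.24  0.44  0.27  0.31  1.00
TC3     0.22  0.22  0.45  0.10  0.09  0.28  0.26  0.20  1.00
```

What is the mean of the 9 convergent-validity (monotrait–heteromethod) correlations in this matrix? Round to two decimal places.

Convergent values: 0.30, 0.46, 0.37, 0.36, 0.71, 0.44, 0.39, 0.45, 0.28; mean = 3.76/9 = 0.42.

0.42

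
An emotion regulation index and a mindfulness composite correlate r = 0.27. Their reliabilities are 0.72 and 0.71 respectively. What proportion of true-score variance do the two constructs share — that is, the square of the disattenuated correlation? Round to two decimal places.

Disattenuated r = 0.27 / √(0.72 × 0.71) = 0.27 / 0.7150 = 0.3776.
Shared true-score variance = 0.3776² = 0.1426 ≈ 0.14.

0.14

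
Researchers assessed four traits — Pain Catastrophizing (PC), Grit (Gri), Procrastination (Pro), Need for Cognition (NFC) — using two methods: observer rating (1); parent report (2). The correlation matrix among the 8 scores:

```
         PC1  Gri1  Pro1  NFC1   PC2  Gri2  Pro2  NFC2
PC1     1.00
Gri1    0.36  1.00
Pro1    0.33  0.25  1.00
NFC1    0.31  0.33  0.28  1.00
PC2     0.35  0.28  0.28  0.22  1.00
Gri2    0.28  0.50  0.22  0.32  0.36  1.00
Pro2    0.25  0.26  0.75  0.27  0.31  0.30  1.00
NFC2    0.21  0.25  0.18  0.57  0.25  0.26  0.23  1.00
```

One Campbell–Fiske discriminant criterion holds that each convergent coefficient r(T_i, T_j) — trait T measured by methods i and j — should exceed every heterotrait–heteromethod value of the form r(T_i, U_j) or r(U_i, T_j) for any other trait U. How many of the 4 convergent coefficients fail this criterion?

0

Each convergent coefficient versus the relevant comparison correlations:
PC (methods 1·2): 0.35 vs {0.28, 0.28, 0.25, 0.28, 0.21, 0.22} → pass.
Gri (methods 1·2): 0.50 vs {0.28, 0.28, 0.26, 0.22, 0.25, 0.32} → pass.
Pro (methods 1·2): 0.75 vs {0.28, 0.25, 0.22, 0.26, 0.18, 0.27} → pass.
NFC (methods 1·2): 0.57 vs {0.22, 0.21, 0.32, 0.25, 0.27, 0.18} → pass.
0 of 4 fail.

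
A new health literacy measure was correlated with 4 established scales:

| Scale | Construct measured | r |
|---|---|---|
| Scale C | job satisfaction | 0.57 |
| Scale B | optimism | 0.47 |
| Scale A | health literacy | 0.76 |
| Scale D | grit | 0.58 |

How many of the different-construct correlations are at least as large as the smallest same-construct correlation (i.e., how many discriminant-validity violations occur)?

Convergent (same construct = health literacy): Scale A.
Smallest convergent = 0.76. Discriminant values: 0.57, 0.47, 0.58; count ≥ 0.76 → 0.

0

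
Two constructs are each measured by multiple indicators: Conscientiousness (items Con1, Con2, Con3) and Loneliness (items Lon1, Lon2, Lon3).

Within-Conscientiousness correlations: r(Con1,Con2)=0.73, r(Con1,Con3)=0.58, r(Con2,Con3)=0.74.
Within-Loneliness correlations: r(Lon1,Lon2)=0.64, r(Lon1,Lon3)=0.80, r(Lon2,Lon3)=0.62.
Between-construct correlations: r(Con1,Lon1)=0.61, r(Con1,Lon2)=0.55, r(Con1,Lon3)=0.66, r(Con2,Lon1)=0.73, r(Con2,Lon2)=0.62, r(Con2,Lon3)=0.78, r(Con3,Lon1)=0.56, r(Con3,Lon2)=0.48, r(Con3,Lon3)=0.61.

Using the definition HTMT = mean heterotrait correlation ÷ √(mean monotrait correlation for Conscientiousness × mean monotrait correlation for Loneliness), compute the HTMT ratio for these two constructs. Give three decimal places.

Between-construct mean = 5.60/9 = 0.6222.
Mean within-Con = 2.05/3 = 0.6833; mean within-Lon = 2.06/3 = 0.6867.
Geometric mean = √(0.6833 × 0.6867) = 0.6850.
HTMT = 0.6222 / 0.6850 = 0.908.

0.908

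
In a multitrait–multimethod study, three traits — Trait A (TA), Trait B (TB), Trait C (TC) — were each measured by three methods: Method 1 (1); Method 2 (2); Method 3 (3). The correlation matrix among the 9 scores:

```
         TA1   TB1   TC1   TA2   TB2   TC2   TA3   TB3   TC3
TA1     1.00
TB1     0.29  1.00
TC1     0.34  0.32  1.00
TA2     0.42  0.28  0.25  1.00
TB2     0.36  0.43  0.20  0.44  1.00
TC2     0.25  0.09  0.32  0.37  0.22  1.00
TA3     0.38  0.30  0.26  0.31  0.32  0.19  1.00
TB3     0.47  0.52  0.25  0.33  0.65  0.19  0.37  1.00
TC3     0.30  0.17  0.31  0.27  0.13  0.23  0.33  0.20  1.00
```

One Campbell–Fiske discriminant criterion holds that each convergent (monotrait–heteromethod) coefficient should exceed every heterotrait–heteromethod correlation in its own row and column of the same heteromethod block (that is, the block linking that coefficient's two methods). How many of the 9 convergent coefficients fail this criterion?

3

Each convergent coefficient versus the relevant comparison correlations:
TA (methods 1·2): 0.42 vs {0.36, 0.28, 0.25, 0.25} → pass.
TA (methods 1·3): 0.38 vs {0.47, 0.30, 0.30, 0.26} → fail.
TA (methods 2·3): 0.31 vs {0.33, 0.32, 0.27, 0.19} → fail.
TB (methods 1·2): 0.43 vs {0.28, 0.36, 0.09, 0.20} → pass.
TB (methods 1·3): 0.52 vs {0.30, 0.47, 0.17, 0.25} → pass.
TB (methods 2·3): 0.65 vs {0.32, 0.33, 0.13, 0.19} → pass.
TC (methods 1·2): 0.32 vs {0.25, 0.25, 0.20, 0.09} → pass.
TC (methods 1·3): 0.31 vs {0.26, 0.30, 0.25, 0.17} → pass.
TC (methods 2·3): 0.23 vs {0.19, 0.27, 0.19, 0.13} → fail.
3 of 9 fail.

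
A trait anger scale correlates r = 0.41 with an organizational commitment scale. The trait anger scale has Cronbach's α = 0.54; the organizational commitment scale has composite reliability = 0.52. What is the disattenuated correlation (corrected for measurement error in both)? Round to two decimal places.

0.77

r_true = r_obs / √(r_xx · r_yy) = 0.41 / √(0.54 × 0.52) = 0.41 / √0.2808 = 0.41 / 0.5299 ≈ 0.77.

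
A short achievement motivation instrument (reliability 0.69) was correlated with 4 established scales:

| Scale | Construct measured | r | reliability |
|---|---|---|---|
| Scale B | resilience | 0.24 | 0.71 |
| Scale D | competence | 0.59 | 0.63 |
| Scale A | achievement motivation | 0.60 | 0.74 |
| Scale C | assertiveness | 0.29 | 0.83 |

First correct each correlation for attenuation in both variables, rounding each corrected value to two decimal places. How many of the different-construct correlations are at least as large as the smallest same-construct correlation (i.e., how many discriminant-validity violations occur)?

1

Disattenuated r (r / √(r_scale · r_new)):
  Scale B (disc): 0.24 / √(0.71·0.69) = 0.34
  Scale D (disc): 0.59 / √(0.63·0.69) = 0.89
  Scale A (conv): 0.60 / √(0.74·0.69) = 0.84
  Scale C (disc): 0.29 / √(0.83·0.69) = 0.38
Smallest convergent = 0.84. Discriminant values: 0.34, 0.89, 0.38; count ≥ 0.84 → 1.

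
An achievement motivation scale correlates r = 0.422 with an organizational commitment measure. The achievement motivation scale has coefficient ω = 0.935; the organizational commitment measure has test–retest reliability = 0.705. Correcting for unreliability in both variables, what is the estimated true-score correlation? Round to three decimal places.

r_true = r_obs / √(r_xx · r_yy) = 0.422 / √(0.935 × 0.705) = 0.422 / √0.659175 = 0.422 / 0.8119 ≈ 0.520.

0.520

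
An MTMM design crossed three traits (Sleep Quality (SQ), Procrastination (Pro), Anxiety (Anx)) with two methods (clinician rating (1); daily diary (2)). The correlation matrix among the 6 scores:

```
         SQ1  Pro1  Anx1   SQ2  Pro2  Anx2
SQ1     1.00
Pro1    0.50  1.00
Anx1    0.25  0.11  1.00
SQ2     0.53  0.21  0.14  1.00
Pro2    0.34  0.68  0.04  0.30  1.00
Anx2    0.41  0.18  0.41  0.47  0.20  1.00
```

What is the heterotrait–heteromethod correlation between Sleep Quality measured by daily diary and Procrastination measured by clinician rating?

0.21

Different traits and methods: r(SQ2, Pro1) = 0.21.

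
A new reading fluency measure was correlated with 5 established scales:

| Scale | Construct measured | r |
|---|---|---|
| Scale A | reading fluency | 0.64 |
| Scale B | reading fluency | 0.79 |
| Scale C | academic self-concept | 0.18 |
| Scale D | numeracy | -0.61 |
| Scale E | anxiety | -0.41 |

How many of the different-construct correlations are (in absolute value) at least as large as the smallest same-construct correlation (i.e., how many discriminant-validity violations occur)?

Convergent (same construct = reading fluency): Scale A, Scale B.
Smallest convergent = 0.64. Discriminant |r|: 0.18, 0.61, 0.41; count ≥ 0.64 → 0.

0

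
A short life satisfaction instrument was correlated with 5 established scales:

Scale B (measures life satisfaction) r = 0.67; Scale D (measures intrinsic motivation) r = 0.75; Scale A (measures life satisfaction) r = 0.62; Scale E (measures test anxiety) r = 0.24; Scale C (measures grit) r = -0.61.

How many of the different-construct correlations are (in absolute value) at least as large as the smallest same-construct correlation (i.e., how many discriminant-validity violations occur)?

1

Convergent (same construct = life satisfaction): Scale B, Scale A.
Smallest convergent = 0.62. Discriminant |r|: 0.75, 0.24, 0.61; count ≥ 0.62 → 1.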